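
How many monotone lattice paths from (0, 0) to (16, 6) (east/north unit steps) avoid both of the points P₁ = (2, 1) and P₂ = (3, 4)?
Number of paths = 37314

Inclusion–exclusion. Total paths: C(22, 16) = 74613. Through P₁: C(3, 2)·C(19, 14) = 34884. Through P₂: C(7, 3)·C(15, 13) = 3675. Since P₁ is strictly southwest of P₂, a monotone path through both must visit P₁ then P₂; paths through both = C(3, 2)·C(4, 1)·C(15, 13) = 1260. Avoid both = 74613 − 34884 − 3675 + 1260 = 37314.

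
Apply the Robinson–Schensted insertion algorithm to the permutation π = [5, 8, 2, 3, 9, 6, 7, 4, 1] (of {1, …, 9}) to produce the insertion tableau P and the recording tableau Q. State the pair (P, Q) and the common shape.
P = [1, 3, 4, 7] / [2, 6, 9] / [5] / [8];  Q = [1, 2, 5, 7] / [3, 4, 6] / [8] / [9];  common shape = (4, 3, 1, 1)

Row-insert the values π_1, π_2, … into P one at a time, bumping the leftmost entry strictly greater than the inserted value down to the next row. The recording tableau Q records, in position (i, j), the step at which that cell was added to P.
  Insert 5 (step 1): P = [5];  Q = [1]
  Insert 8 (step 2): P = [5, 8];  Q = [1, 2]
  Insert 2 (step 3): P = [2, 8] / [5];  Q = [1, 2] / [3]
  Insert 3 (step 4): P = [2, 3] / [5, 8];  Q = [1, 2] / [3, 4]
  Insert 9 (step 5): P = [2, 3, 9] / [5, 8];  Q = [1, 2, 5] / [3, 4]
  Insert 6 (step 6): P = [2, 3, 6] / [5, 8, 9];  Q = [1, 2, 5] / [3, 4, 6]
  Insert 7 (step 7): P = [2, 3, 6, 7] / [5, 8, 9];  Q = [1, 2, 5, 7] / [3, 4, 6]
  Insert 4 (step 8): P = [2, 3, 4, 7] / [5, 6, 9] / [8];  Q = [1, 2, 5, 7] / [3, 4, 6] / [8]
  Insert 1 (step 9): P = [1, 3, 4, 7] / [2, 6, 9] / [5] / [8];  Q = [1, 2, 5, 7] / [3, 4, 6] / [8] / [9]
Final shape: (4, 3, 1, 1).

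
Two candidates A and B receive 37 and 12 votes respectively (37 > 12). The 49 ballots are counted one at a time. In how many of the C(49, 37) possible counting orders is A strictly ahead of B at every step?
Strict-lead orderings = 47073334100

Total orderings of the 49 votes with 37 for A: C(49, 37) = 92263734836. By the Bertrand ballot formula (Cycle Lemma / reflection principle), the number of orderings in which A is strictly ahead of B throughout is (p − q)/(p + q) · C(p + q, p) = (37 − 12)/(37 + 12) · 92263734836 = 47073334100.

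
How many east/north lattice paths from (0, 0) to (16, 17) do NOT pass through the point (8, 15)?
Number of paths = 1144738980

Total paths from (0, 0) to (16, 17): C(33, 16) = 1166803110. Paths through (8, 15): (paths (0, 0) → (8, 15)) × (paths (8, 15) → (16, 17)) = C(23, 8) · C(10, 8) = 490314 · 45 = 22064130. Avoidance count = 1166803110 − 22064130 = 1144738980.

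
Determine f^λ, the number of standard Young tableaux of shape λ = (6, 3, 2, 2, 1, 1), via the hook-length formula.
# SYT of shape (6, 3, 2, 2, 1, 1) = 221130

Hook-length formula: f^λ = n! / Π hook(c), product over all cells c of the Young diagram. For λ = (6, 3, 2, 2, 1, 1), n = 15 boxes. Hook lengths by row (left-to-right, top-to-bottom): [11, 8, 5, 3, 2, 1]; [7, 4, 1]; [5, 2]; [4, 1]; [2]; [1]. Product of hooks = 5913600. So f^λ = 15! / 5913600 = 1307674368000 / 5913600 = 221130.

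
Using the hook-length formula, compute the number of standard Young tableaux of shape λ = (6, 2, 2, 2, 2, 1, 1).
# SYT of shape (6, 2, 2, 2, 2, 1, 1) = 200200

Hook-length formula: f^λ = n! / Π hook(c), product over all cells c of the Young diagram. For λ = (6, 2, 2, 2, 2, 1, 1), n = 16 boxes. Hook lengths by row (left-to-right, top-to-bottom): [12, 9, 4, 3, 2, 1]; [7, 4]; [6, 3]; [5, 2]; [4, 1]; [2]; [1]. Product of hooks = 104509440. So f^λ = 16! / 104509440 = 20922789888000 / 104509440 = 200200.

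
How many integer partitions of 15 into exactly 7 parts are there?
p(15, 7 parts) = 21

Partitions of n into exactly k parts ↔ partitions of n − k into at most k parts (subtract 1 from each part). For n = 15, k = 7, the partitions are: 9+1+1+1+1+1+1, 8+2+1+1+1+1+1, 7+3+1+1+1+1+1, 7+2+2+1+1+1+1, 6+4+1+1+1+1+1, 6+3+2+1+1+1+1, 6+2+2+2+1+1+1, 5+5+1+1+1+1+1, 5+4+2+1+1+1+1, 5+3+3+1+1+1+1, 5+3+2+2+1+1+1, 5+2+2+2+2+1+1, 4+4+3+1+1+1+1, 4+4+2+2+1+1+1, 4+3+3+2+1+1+1, 4+3+2+2+2+1+1, 4+2+2+2+2+2+1, 3+3+3+3+1+1+1, 3+3+3+2+2+1+1, 3+3+2+2+2+2+1, 3+2+2+2+2+2+2. Count = 21.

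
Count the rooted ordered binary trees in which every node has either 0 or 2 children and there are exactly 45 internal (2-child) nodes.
C_45 = 2257117854077248073253720

These full binary trees are counted by the Catalan number C_n = (1/(n + 1)) · C(2n, n). For n = 45: C_45 = (1/46) · C(90, 45) = 103827421287553411369671120/46 = 2257117854077248073253720.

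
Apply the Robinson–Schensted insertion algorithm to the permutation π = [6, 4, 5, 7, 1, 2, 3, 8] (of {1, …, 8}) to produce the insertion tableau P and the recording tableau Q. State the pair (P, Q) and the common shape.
P = [1, 2, 3, 8] / [4, 5, 7] / [6];  Q = [1, 3, 4, 8] / [2, 6, 7] / [5];  common shape = (4, 3, 1)

Row-insert the values π_1, π_2, … into P one at a time, bumping the leftmost entry strictly greater than the inserted value down to the next row. The recording tableau Q records, in position (i, j), the step at which that cell was added to P.
  Insert 6 (step 1): P = [6];  Q = [1]
  Insert 4 (step 2): P = [4] / [6];  Q = [1] / [2]
  Insert 5 (step 3): P = [4, 5] / [6];  Q = [1, 3] / [2]
  Insert 7 (step 4): P = [4, 5, 7] / [6];  Q = [1, 3, 4] / [2]
  Insert 1 (step 5): P = [1, 5, 7] / [4] / [6];  Q = [1, 3, 4] / [2] / [5]
  Insert 2 (step 6): P = [1, 2, 7] / [4, 5] / [6];  Q = [1, 3, 4] / [2, 6] / [5]
  Insert 3 (step 7): P = [1, 2, 3] / [4, 5, 7] / [6];  Q = [1, 3, 4] / [2, 6, 7] / [5]
  Insert 8 (step 8): P = [1, 2, 3, 8] / [4, 5, 7] / [6];  Q = [1, 3, 4, 8] / [2, 6, 7] / [5]
Final shape: (4, 3, 1).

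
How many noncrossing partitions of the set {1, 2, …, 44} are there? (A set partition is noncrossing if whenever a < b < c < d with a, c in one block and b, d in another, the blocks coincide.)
C_44 = 583300119592996693088040

These noncrossing partitions are counted by the Catalan number C_n = (1/(n + 1)) · C(2n, n). For n = 44: C_44 = (1/45) · C(88, 44) = 26248505381684851188961800/45 = 583300119592996693088040.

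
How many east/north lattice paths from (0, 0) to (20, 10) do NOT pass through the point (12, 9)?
Number of paths = 27399645

Total paths from (0, 0) to (20, 10): C(30, 20) = 30045015. Paths through (12, 9): (paths (0, 0) → (12, 9)) × (paths (12, 9) → (20, 10)) = C(21, 12) · C(9, 8) = 293930 · 9 = 2645370. Avoidance count = 30045015 − 2645370 = 27399645.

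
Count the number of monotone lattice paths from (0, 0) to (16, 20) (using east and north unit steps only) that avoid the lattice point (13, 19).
Number of paths = 5918377710

Total paths from (0, 0) to (16, 20): C(36, 16) = 7307872110. Paths through (13, 19): (paths (0, 0) → (13, 19)) × (paths (13, 19) → (16, 20)) = C(32, 13) · C(4, 3) = 347373600 · 4 = 1389494400. Avoidance count = 7307872110 − 1389494400 = 5918377710.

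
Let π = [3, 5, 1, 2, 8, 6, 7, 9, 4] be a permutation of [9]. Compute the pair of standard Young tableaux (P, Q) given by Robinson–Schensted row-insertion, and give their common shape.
P = [1, 2, 4, 7, 9] / [3, 5, 6] / [8];  Q = [1, 2, 5, 7, 8] / [3, 4, 6] / [9];  common shape = (5, 3, 1)

Row-insert the values π_1, π_2, … into P one at a time, bumping the leftmost entry strictly greater than the inserted value down to the next row. The recording tableau Q records, in position (i, j), the step at which that cell was added to P.
  Insert 3 (step 1): P = [3];  Q = [1]
  Insert 5 (step 2): P = [3, 5];  Q = [1, 2]
  Insert 1 (step 3): P = [1, 5] / [3];  Q = [1, 2] / [3]
  Insert 2 (step 4): P = [1, 2] / [3, 5];  Q = [1, 2] / [3, 4]
  Insert 8 (step 5): P = [1, 2, 8] / [3, 5];  Q = [1, 2, 5] / [3, 4]
  Insert 6 (step 6): P = [1, 2, 6] / [3, 5, 8];  Q = [1, 2, 5] / [3, 4, 6]
  Insert 7 (step 7): P = [1, 2, 6, 7] / [3, 5, 8];  Q = [1, 2, 5, 7] / [3, 4, 6]
  Insert 9 (step 8): P = [1, 2, 6, 7, 9] / [3, 5, 8];  Q = [1, 2, 5, 7, 8] / [3, 4, 6]
  Insert 4 (step 9): P = [1, 2, 4, 7, 9] / [3, 5, 6] / [8];  Q = [1, 2, 5, 7, 8] / [3, 4, 6] / [9]
Final shape: (5, 3, 1).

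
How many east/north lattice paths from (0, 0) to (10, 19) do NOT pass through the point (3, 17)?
Number of paths = 19988970

Total paths from (0, 0) to (10, 19): C(29, 10) = 20030010. Paths through (3, 17): (paths (0, 0) → (3, 17)) × (paths (3, 17) → (10, 19)) = C(20, 3) · C(9, 7) = 1140 · 36 = 41040. Avoidance count = 20030010 − 41040 = 19988970.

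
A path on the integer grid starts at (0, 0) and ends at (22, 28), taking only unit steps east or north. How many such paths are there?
Number of paths = 88749815264600

A monotone lattice path from (0, 0) to (22, 28) consists of 22 east steps and 28 north steps in some order, so it is determined by which 22 of the 50 steps are east. The count is C(50, 22) = 88749815264600.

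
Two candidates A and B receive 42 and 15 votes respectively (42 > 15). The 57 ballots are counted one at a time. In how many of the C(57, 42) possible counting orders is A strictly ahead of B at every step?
Strict-lead orderings = 10448517534840

Total orderings of the 57 votes with 42 for A: C(57, 42) = 22057981462440. By the Bertrand ballot formula (Cycle Lemma / reflection principle), the number of orderings in which A is strictly ahead of B throughout is (p − q)/(p + q) · C(p + q, p) = (42 − 15)/(42 + 15) · 22057981462440 = 10448517534840.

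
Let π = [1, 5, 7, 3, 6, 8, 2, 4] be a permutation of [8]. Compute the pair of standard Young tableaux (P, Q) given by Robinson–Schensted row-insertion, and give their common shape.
P = [1, 2, 4, 8] / [3, 6] / [5, 7];  Q = [1, 2, 3, 6] / [4, 5] / [7, 8];  common shape = (4, 2, 2)

Row-insert the values π_1, π_2, … into P one at a time, bumping the leftmost entry strictly greater than the inserted value down to the next row. The recording tableau Q records, in position (i, j), the step at which that cell was added to P.
  Insert 1 (step 1): P = [1];  Q = [1]
  Insert 5 (step 2): P = [1, 5];  Q = [1, 2]
  Insert 7 (step 3): P = [1, 5, 7];  Q = [1, 2, 3]
  Insert 3 (step 4): P = [1, 3, 7] / [5];  Q = [1, 2, 3] / [4]
  Insert 6 (step 5): P = [1, 3, 6] / [5, 7];  Q = [1, 2, 3] / [4, 5]
  Insert 8 (step 6): P = [1, 3, 6, 8] / [5, 7];  Q = [1, 2, 3, 6] / [4, 5]
  Insert 2 (step 7): P = [1, 2, 6, 8] / [3, 7] / [5];  Q = [1, 2, 3, 6] / [4, 5] / [7]
  Insert 4 (step 8): P = [1, 2, 4, 8] / [3, 6] / [5, 7];  Q = [1, 2, 3, 6] / [4, 5] / [7, 8]
Final shape: (4, 2, 2).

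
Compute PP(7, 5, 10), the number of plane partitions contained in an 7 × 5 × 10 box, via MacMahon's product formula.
PP(7, 5, 10) = 24648355308799872

Evaluate the triple product over i = 1..7, j = 1..5, k = 1..10. The factors are (2/1) · (3/2) · (4/3) · (5/4) · (6/5) · (7/6) · (8/7) · (9/8) · … (350 factors total). The numerators and denominators telescope so the product is an integer; carrying out the multiplication exactly gives PP(7, 5, 10) = 24648355308799872.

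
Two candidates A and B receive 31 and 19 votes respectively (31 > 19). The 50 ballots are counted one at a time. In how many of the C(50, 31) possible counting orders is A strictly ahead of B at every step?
Strict-lead orderings = 7297426411968

Total orderings of the 50 votes with 31 for A: C(50, 31) = 30405943383200. By the Bertrand ballot formula (Cycle Lemma / reflection principle), the number of orderings in which A is strictly ahead of B throughout is (p − q)/(p + q) · C(p + q, p) = (31 − 19)/(31 + 19) · 30405943383200 = 7297426411968.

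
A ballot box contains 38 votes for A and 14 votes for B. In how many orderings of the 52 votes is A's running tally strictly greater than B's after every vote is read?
Strict-lead orderings = 816446005200

Total orderings of the 52 votes with 38 for A: C(52, 38) = 1768966344600. By the Bertrand ballot formula (Cycle Lemma / reflection principle), the number of orderings in which A is strictly ahead of B throughout is (p − q)/(p + q) · C(p + q, p) = (38 − 14)/(38 + 14) · 1768966344600 = 816446005200.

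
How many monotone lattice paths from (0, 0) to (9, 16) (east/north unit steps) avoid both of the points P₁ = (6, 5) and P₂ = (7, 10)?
Number of paths = 1407879

Inclusion–exclusion. Total paths: C(25, 9) = 2042975. Through P₁: C(11, 6)·C(14, 3) = 168168. Through P₂: C(17, 7)·C(8, 2) = 544544. Since P₁ is strictly southwest of P₂, a monotone path through both must visit P₁ then P₂; paths through both = C(11, 6)·C(6, 1)·C(8, 2) = 77616. Avoid both = 2042975 − 168168 − 544544 + 77616 = 1407879.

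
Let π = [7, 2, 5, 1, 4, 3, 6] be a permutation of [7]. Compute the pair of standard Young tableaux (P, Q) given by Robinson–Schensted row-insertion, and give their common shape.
P = [1, 3, 6] / [2, 4] / [5] / [7];  Q = [1, 3, 7] / [2, 5] / [4] / [6];  common shape = (3, 2, 1, 1)

Row-insert the values π_1, π_2, … into P one at a time, bumping the leftmost entry strictly greater than the inserted value down to the next row. The recording tableau Q records, in position (i, j), the step at which that cell was added to P.
  Insert 7 (step 1): P = [7];  Q = [1]
  Insert 2 (step 2): P = [2] / [7];  Q = [1] / [2]
  Insert 5 (step 3): P = [2, 5] / [7];  Q = [1, 3] / [2]
  Insert 1 (step 4): P = [1, 5] / [2] / [7];  Q = [1, 3] / [2] / [4]
  Insert 4 (step 5): P = [1, 4] / [2, 5] / [7];  Q = [1, 3] / [2, 5] / [4]
  Insert 3 (step 6): P = [1, 3] / [2, 4] / [5] / [7];  Q = [1, 3] / [2, 5] / [4] / [6]
  Insert 6 (step 7): P = [1, 3, 6] / [2, 4] / [5] / [7];  Q = [1, 3, 7] / [2, 5] / [4] / [6]
Final shape: (3, 2, 1, 1).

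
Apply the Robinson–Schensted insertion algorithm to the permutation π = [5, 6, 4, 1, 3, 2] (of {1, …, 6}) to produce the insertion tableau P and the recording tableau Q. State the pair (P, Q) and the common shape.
P = [1, 2] / [3, 6] / [4] / [5];  Q = [1, 2] / [3, 5] / [4] / [6];  common shape = (2, 2, 1, 1)

Row-insert the values π_1, π_2, … into P one at a time, bumping the leftmost entry strictly greater than the inserted value down to the next row. The recording tableau Q records, in position (i, j), the step at which that cell was added to P.
  Insert 5 (step 1): P = [5];  Q = [1]
  Insert 6 (step 2): P = [5, 6];  Q = [1, 2]
  Insert 4 (step 3): P = [4, 6] / [5];  Q = [1, 2] / [3]
  Insert 1 (step 4): P = [1, 6] / [4] / [5];  Q = [1, 2] / [3] / [4]
  Insert 3 (step 5): P = [1, 3] / [4, 6] / [5];  Q = [1, 2] / [3, 5] / [4]
  Insert 2 (step 6): P = [1, 2] / [3, 6] / [4] / [5];  Q = [1, 2] / [3, 5] / [4] / [6]
Final shape: (2, 2, 1, 1).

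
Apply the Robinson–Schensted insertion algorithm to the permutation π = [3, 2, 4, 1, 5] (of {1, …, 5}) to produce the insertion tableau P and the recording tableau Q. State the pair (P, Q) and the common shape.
P = [1, 4, 5] / [2] / [3];  Q = [1, 3, 5] / [2] / [4];  common shape = (3, 1, 1)

Row-insert the values π_1, π_2, … into P one at a time, bumping the leftmost entry strictly greater than the inserted value down to the next row. The recording tableau Q records, in position (i, j), the step at which that cell was added to P.
  Insert 3 (step 1): P = [3];  Q = [1]
  Insert 2 (step 2): P = [2] / [3];  Q = [1] / [2]
  Insert 4 (step 3): P = [2, 4] / [3];  Q = [1, 3] / [2]
  Insert 1 (step 4): P = [1, 4] / [2] / [3];  Q = [1, 3] / [2] / [4]
  Insert 5 (step 5): P = [1, 4, 5] / [2] / [3];  Q = [1, 3, 5] / [2] / [4]
Final shape: (3, 1, 1).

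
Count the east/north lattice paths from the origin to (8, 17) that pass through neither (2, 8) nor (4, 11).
Number of paths = 664200

Inclusion–exclusion. Total paths: C(25, 8) = 1081575. Through P₁: C(10, 2)·C(15, 6) = 225225. Through P₂: C(15, 4)·C(10, 4) = 286650. Since P₁ is strictly southwest of P₂, a monotone path through both must visit P₁ then P₂; paths through both = C(10, 2)·C(5, 2)·C(10, 4) = 94500. Avoid both = 1081575 − 225225 − 286650 + 94500 = 664200.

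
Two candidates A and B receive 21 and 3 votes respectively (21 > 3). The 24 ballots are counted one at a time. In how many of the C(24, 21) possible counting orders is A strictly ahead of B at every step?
Strict-lead orderings = 1518

Total orderings of the 24 votes with 21 for A: C(24, 21) = 2024. By the Bertrand ballot formula (Cycle Lemma / reflection principle), the number of orderings in which A is strictly ahead of B throughout is (p − q)/(p + q) · C(p + q, p) = (21 − 3)/(21 + 3) · 2024 = 1518.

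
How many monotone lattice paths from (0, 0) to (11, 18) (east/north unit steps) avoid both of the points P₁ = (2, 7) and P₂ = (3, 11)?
Number of paths = 27366690

Inclusion–exclusion. Total paths: C(29, 11) = 34597290. Through P₁: C(9, 2)·C(20, 9) = 6046560. Through P₂: C(14, 3)·C(15, 8) = 2342340. Since P₁ is strictly southwest of P₂, a monotone path through both must visit P₁ then P₂; paths through both = C(9, 2)·C(5, 1)·C(15, 8) = 1158300. Avoid both = 34597290 − 6046560 − 2342340 + 1158300 = 27366690.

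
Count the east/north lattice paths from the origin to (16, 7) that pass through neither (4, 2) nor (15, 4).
Number of paths = 141513

Inclusion–exclusion. Total paths: C(23, 16) = 245157. Through P₁: C(6, 4)·C(17, 12) = 92820. Through P₂: C(19, 15)·C(4, 1) = 15504. Since P₁ is strictly southwest of P₂, a monotone path through both must visit P₁ then P₂; paths through both = C(6, 4)·C(13, 11)·C(4, 1) = 4680. Avoid both = 245157 − 92820 − 15504 + 4680 = 141513.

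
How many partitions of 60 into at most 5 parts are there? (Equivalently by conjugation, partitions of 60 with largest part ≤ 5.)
p(60, parts ≤ 5) = 7166

Use the recurrence p(n, m) = p(n, m−1) + p(n−m, m): either the largest part is < m (count p(n, m−1)) or the largest part is exactly m (remove one copy of m, count p(n−m, m)). With p(0, ·) = 1 this gives p(60, parts ≤ 5) = 7166. (By conjugating Young diagrams, this also counts partitions of 60 into at most 5 parts.)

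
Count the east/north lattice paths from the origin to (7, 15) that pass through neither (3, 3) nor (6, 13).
Number of paths = 69908

Inclusion–exclusion. Total paths: C(22, 7) = 170544. Through P₁: C(6, 3)·C(16, 4) = 36400. Through P₂: C(19, 6)·C(3, 1) = 81396. Since P₁ is strictly southwest of P₂, a monotone path through both must visit P₁ then P₂; paths through both = C(6, 3)·C(13, 3)·C(3, 1) = 17160. Avoid both = 170544 − 36400 − 81396 + 17160 = 69908.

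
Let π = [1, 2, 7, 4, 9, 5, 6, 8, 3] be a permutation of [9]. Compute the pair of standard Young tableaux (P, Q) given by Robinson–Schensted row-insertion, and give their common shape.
P = [1, 2, 3, 5, 6, 8] / [4, 9] / [7];  Q = [1, 2, 3, 5, 7, 8] / [4, 6] / [9];  common shape = (6, 2, 1)

Row-insert the values π_1, π_2, … into P one at a time, bumping the leftmost entry strictly greater than the inserted value down to the next row. The recording tableau Q records, in position (i, j), the step at which that cell was added to P.
  Insert 1 (step 1): P = [1];  Q = [1]
  Insert 2 (step 2): P = [1, 2];  Q = [1, 2]
  Insert 7 (step 3): P = [1, 2, 7];  Q = [1, 2, 3]
  Insert 4 (step 4): P = [1, 2, 4] / [7];  Q = [1, 2, 3] / [4]
  Insert 9 (step 5): P = [1, 2, 4, 9] / [7];  Q = [1, 2, 3, 5] / [4]
  Insert 5 (step 6): P = [1, 2, 4, 5] / [7, 9];  Q = [1, 2, 3, 5] / [4, 6]
  Insert 6 (step 7): P = [1, 2, 4, 5, 6] / [7, 9];  Q = [1, 2, 3, 5, 7] / [4, 6]
  Insert 8 (step 8): P = [1, 2, 4, 5, 6, 8] / [7, 9];  Q = [1, 2, 3, 5, 7, 8] / [4, 6]
  Insert 3 (step 9): P = [1, 2, 3, 5, 6, 8] / [4, 9] / [7];  Q = [1, 2, 3, 5, 7, 8] / [4, 6] / [9]
Final shape: (6, 2, 1).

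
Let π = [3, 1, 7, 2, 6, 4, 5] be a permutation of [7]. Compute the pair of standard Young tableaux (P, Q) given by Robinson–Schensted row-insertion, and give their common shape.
P = [1, 2, 4, 5] / [3, 6] / [7];  Q = [1, 3, 5, 7] / [2, 4] / [6];  common shape = (4, 2, 1)

Row-insert the values π_1, π_2, … into P one at a time, bumping the leftmost entry strictly greater than the inserted value down to the next row. The recording tableau Q records, in position (i, j), the step at which that cell was added to P.
  Insert 3 (step 1): P = [3];  Q = [1]
  Insert 1 (step 2): P = [1] / [3];  Q = [1] / [2]
  Insert 7 (step 3): P = [1, 7] / [3];  Q = [1, 3] / [2]
  Insert 2 (step 4): P = [1, 2] / [3, 7];  Q = [1, 3] / [2, 4]
  Insert 6 (step 5): P = [1, 2, 6] / [3, 7];  Q = [1, 3, 5] / [2, 4]
  Insert 4 (step 6): P = [1, 2, 4] / [3, 6] / [7];  Q = [1, 3, 5] / [2, 4] / [6]
  Insert 5 (step 7): P = [1, 2, 4, 5] / [3, 6] / [7];  Q = [1, 3, 5, 7] / [2, 4] / [6]
Final shape: (4, 2, 1).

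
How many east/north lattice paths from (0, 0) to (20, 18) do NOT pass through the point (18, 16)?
Number of paths = 20354232030

Total paths from (0, 0) to (20, 18): C(38, 20) = 33578000610. Paths through (18, 16): (paths (0, 0) → (18, 16)) × (paths (18, 16) → (20, 18)) = C(34, 18) · C(4, 2) = 2203961430 · 6 = 13223768580. Avoidance count = 33578000610 − 13223768580 = 20354232030.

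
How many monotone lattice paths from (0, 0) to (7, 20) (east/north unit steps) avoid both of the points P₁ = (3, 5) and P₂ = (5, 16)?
Number of paths = 431259

Inclusion–exclusion. Total paths: C(27, 7) = 888030. Through P₁: C(8, 3)·C(19, 4) = 217056. Through P₂: C(21, 5)·C(6, 2) = 305235. Since P₁ is strictly southwest of P₂, a monotone path through both must visit P₁ then P₂; paths through both = C(8, 3)·C(13, 2)·C(6, 2) = 65520. Avoid both = 888030 − 217056 − 305235 + 65520 = 431259.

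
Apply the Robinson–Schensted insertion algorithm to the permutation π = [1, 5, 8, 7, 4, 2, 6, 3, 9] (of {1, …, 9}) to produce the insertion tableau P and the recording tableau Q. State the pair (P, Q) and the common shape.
P = [1, 2, 3, 9] / [4, 6] / [5, 7] / [8];  Q = [1, 2, 3, 9] / [4, 7] / [5, 8] / [6];  common shape = (4, 2, 2, 1)

Row-insert the values π_1, π_2, … into P one at a time, bumping the leftmost entry strictly greater than the inserted value down to the next row. The recording tableau Q records, in position (i, j), the step at which that cell was added to P.
  Insert 1 (step 1): P = [1];  Q = [1]
  Insert 5 (step 2): P = [1, 5];  Q = [1, 2]
  Insert 8 (step 3): P = [1, 5, 8];  Q = [1, 2, 3]
  Insert 7 (step 4): P = [1, 5, 7] / [8];  Q = [1, 2, 3] / [4]
  Insert 4 (step 5): P = [1, 4, 7] / [5] / [8];  Q = [1, 2, 3] / [4] / [5]
  Insert 2 (step 6): P = [1, 2, 7] / [4] / [5] / [8];  Q = [1, 2, 3] / [4] / [5] / [6]
  Insert 6 (step 7): P = [1, 2, 6] / [4, 7] / [5] / [8];  Q = [1, 2, 3] / [4, 7] / [5] / [6]
  Insert 3 (step 8): P = [1, 2, 3] / [4, 6] / [5, 7] / [8];  Q = [1, 2, 3] / [4, 7] / [5, 8] / [6]
  Insert 9 (step 9): P = [1, 2, 3, 9] / [4, 6] / [5, 7] / [8];  Q = [1, 2, 3, 9] / [4, 7] / [5, 8] / [6]
Final shape: (4, 2, 2, 1).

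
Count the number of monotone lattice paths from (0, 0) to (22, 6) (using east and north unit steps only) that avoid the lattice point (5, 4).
Number of paths = 355194

Total paths from (0, 0) to (22, 6): C(28, 22) = 376740. Paths through (5, 4): (paths (0, 0) → (5, 4)) × (paths (5, 4) → (22, 6)) = C(9, 5) · C(19, 17) = 126 · 171 = 21546. Avoidance count = 376740 − 21546 = 355194.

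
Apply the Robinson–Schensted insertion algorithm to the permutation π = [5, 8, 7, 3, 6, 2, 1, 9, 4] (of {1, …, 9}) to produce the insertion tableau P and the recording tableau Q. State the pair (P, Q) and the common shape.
P = [1, 4, 9] / [2, 6] / [3, 7] / [5] / [8];  Q = [1, 2, 8] / [3, 5] / [4, 9] / [6] / [7];  common shape = (3, 2, 2, 1, 1)

Row-insert the values π_1, π_2, … into P one at a time, bumping the leftmost entry strictly greater than the inserted value down to the next row. The recording tableau Q records, in position (i, j), the step at which that cell was added to P.
  Insert 5 (step 1): P = [5];  Q = [1]
  Insert 8 (step 2): P = [5, 8];  Q = [1, 2]
  Insert 7 (step 3): P = [5, 7] / [8];  Q = [1, 2] / [3]
  Insert 3 (step 4): P = [3, 7] / [5] / [8];  Q = [1, 2] / [3] / [4]
  Insert 6 (step 5): P = [3, 6] / [5, 7] / [8];  Q = [1, 2] / [3, 5] / [4]
  Insert 2 (step 6): P = [2, 6] / [3, 7] / [5] / [8];  Q = [1, 2] / [3, 5] / [4] / [6]
  Insert 1 (step 7): P = [1, 6] / [2, 7] / [3] / [5] / [8];  Q = [1, 2] / [3, 5] / [4] / [6] / [7]
  Insert 9 (step 8): P = [1, 6, 9] / [2, 7] / [3] / [5] / [8];  Q = [1, 2, 8] / [3, 5] / [4] / [6] / [7]
  Insert 4 (step 9): P = [1, 4, 9] / [2, 6] / [3, 7] / [5] / [8];  Q = [1, 2, 8] / [3, 5] / [4, 9] / [6] / [7]
Final shape: (3, 2, 2, 1, 1).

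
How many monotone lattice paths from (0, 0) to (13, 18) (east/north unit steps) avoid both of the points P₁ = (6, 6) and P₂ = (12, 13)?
Number of paths = 138006267

Inclusion–exclusion. Total paths: C(31, 13) = 206253075. Through P₁: C(12, 6)·C(19, 7) = 46558512. Through P₂: C(25, 12)·C(6, 1) = 31201800. Since P₁ is strictly southwest of P₂, a monotone path through both must visit P₁ then P₂; paths through both = C(12, 6)·C(13, 6)·C(6, 1) = 9513504. Avoid both = 206253075 − 46558512 − 31201800 + 9513504 = 138006267.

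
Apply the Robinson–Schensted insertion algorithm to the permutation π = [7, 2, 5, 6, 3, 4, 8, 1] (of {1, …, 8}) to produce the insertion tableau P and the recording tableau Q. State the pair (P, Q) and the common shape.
P = [1, 3, 4, 8] / [2, 6] / [5] / [7];  Q = [1, 3, 4, 7] / [2, 6] / [5] / [8];  common shape = (4, 2, 1, 1)

Row-insert the values π_1, π_2, … into P one at a time, bumping the leftmost entry strictly greater than the inserted value down to the next row. The recording tableau Q records, in position (i, j), the step at which that cell was added to P.
  Insert 7 (step 1): P = [7];  Q = [1]
  Insert 2 (step 2): P = [2] / [7];  Q = [1] / [2]
  Insert 5 (step 3): P = [2, 5] / [7];  Q = [1, 3] / [2]
  Insert 6 (step 4): P = [2, 5, 6] / [7];  Q = [1, 3, 4] / [2]
  Insert 3 (step 5): P = [2, 3, 6] / [5] / [7];  Q = [1, 3, 4] / [2] / [5]
  Insert 4 (step 6): P = [2, 3, 4] / [5, 6] / [7];  Q = [1, 3, 4] / [2, 6] / [5]
  Insert 8 (step 7): P = [2, 3, 4, 8] / [5, 6] / [7];  Q = [1, 3, 4, 7] / [2, 6] / [5]
  Insert 1 (step 8): P = [1, 3, 4, 8] / [2, 6] / [5] / [7];  Q = [1, 3, 4, 7] / [2, 6] / [5] / [8]
Final shape: (4, 2, 1, 1).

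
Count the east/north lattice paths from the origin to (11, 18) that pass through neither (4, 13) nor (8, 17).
Number of paths = 29052430

Inclusion–exclusion. Total paths: C(29, 11) = 34597290. Through P₁: C(17, 4)·C(12, 7) = 1884960. Through P₂: C(25, 8)·C(4, 3) = 4326300. Since P₁ is strictly southwest of P₂, a monotone path through both must visit P₁ then P₂; paths through both = C(17, 4)·C(8, 4)·C(4, 3) = 666400. Avoid both = 34597290 − 1884960 − 4326300 + 666400 = 29052430.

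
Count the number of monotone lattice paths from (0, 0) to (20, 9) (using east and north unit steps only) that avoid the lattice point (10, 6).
Number of paths = 7724717

Total paths from (0, 0) to (20, 9): C(29, 20) = 10015005. Paths through (10, 6): (paths (0, 0) → (10, 6)) × (paths (10, 6) → (20, 9)) = C(16, 10) · C(13, 10) = 8008 · 286 = 2290288. Avoidance count = 10015005 − 2290288 = 7724717.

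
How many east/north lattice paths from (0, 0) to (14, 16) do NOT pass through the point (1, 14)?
Number of paths = 145421100

Total paths from (0, 0) to (14, 16): C(30, 14) = 145422675. Paths through (1, 14): (paths (0, 0) → (1, 14)) × (paths (1, 14) → (14, 16)) = C(15, 1) · C(15, 13) = 15 · 105 = 1575. Avoidance count = 145422675 − 1575 = 145421100.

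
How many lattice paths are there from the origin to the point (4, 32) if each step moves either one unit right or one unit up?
Number of paths = 58905

A monotone lattice path from (0, 0) to (4, 32) consists of 4 east steps and 32 north steps in some order, so it is determined by which 4 of the 36 steps are east. The count is C(36, 4) = 58905.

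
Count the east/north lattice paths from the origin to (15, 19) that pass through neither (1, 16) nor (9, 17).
Number of paths = 1768472844

Inclusion–exclusion. Total paths: C(34, 15) = 1855967520. Through P₁: C(17, 1)·C(17, 14) = 11560. Through P₂: C(26, 9)·C(8, 6) = 87487400. Since P₁ is strictly southwest of P₂, a monotone path through both must visit P₁ then P₂; paths through both = C(17, 1)·C(9, 8)·C(8, 6) = 4284. Avoid both = 1855967520 − 11560 − 87487400 + 4284 = 1768472844.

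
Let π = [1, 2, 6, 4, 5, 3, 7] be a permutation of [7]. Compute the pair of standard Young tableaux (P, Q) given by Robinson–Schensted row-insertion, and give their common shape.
P = [1, 2, 3, 5, 7] / [4] / [6];  Q = [1, 2, 3, 5, 7] / [4] / [6];  common shape = (5, 1, 1)

Row-insert the values π_1, π_2, … into P one at a time, bumping the leftmost entry strictly greater than the inserted value down to the next row. The recording tableau Q records, in position (i, j), the step at which that cell was added to P.
  Insert 1 (step 1): P = [1];  Q = [1]
  Insert 2 (step 2): P = [1, 2];  Q = [1, 2]
  Insert 6 (step 3): P = [1, 2, 6];  Q = [1, 2, 3]
  Insert 4 (step 4): P = [1, 2, 4] / [6];  Q = [1, 2, 3] / [4]
  Insert 5 (step 5): P = [1, 2, 4, 5] / [6];  Q = [1, 2, 3, 5] / [4]
  Insert 3 (step 6): P = [1, 2, 3, 5] / [4] / [6];  Q = [1, 2, 3, 5] / [4] / [6]
  Insert 7 (step 7): P = [1, 2, 3, 5, 7] / [4] / [6];  Q = [1, 2, 3, 5, 7] / [4] / [6]
Final shape: (5, 1, 1).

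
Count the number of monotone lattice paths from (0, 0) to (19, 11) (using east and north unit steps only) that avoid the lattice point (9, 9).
Number of paths = 51418380

Total paths from (0, 0) to (19, 11): C(30, 19) = 54627300. Paths through (9, 9): (paths (0, 0) → (9, 9)) × (paths (9, 9) → (19, 11)) = C(18, 9) · C(12, 10) = 48620 · 66 = 3208920. Avoidance count = 54627300 − 3208920 = 51418380.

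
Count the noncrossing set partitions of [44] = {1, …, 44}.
C_44 = 583300119592996693088040

These noncrossing partitions are counted by the Catalan number C_n = (1/(n + 1)) · C(2n, n). For n = 44: C_44 = (1/45) · C(88, 44) = 26248505381684851188961800/45 = 583300119592996693088040.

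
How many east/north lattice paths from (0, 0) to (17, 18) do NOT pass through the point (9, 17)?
Number of paths = 4509446700

Total paths from (0, 0) to (17, 18): C(35, 17) = 4537567650. Paths through (9, 17): (paths (0, 0) → (9, 17)) × (paths (9, 17) → (17, 18)) = C(26, 9) · C(9, 8) = 3124550 · 9 = 28120950. Avoidance count = 4537567650 − 28120950 = 4509446700.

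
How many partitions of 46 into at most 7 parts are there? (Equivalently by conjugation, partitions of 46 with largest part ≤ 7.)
p(46, parts ≤ 7) = 12241

Use the recurrence p(n, m) = p(n, m−1) + p(n−m, m): either the largest part is < m (count p(n, m−1)) or the largest part is exactly m (remove one copy of m, count p(n−m, m)). With p(0, ·) = 1 this gives p(46, parts ≤ 7) = 12241. (By conjugating Young diagrams, this also counts partitions of 46 into at most 7 parts.)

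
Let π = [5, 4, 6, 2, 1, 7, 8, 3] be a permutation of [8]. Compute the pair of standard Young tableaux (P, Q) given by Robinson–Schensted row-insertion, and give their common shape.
P = [1, 3, 7, 8] / [2, 6] / [4] / [5];  Q = [1, 3, 6, 7] / [2, 8] / [4] / [5];  common shape = (4, 2, 1, 1)

Row-insert the values π_1, π_2, … into P one at a time, bumping the leftmost entry strictly greater than the inserted value down to the next row. The recording tableau Q records, in position (i, j), the step at which that cell was added to P.
  Insert 5 (step 1): P = [5];  Q = [1]
  Insert 4 (step 2): P = [4] / [5];  Q = [1] / [2]
  Insert 6 (step 3): P = [4, 6] / [5];  Q = [1, 3] / [2]
  Insert 2 (step 4): P = [2, 6] / [4] / [5];  Q = [1, 3] / [2] / [4]
  Insert 1 (step 5): P = [1, 6] / [2] / [4] / [5];  Q = [1, 3] / [2] / [4] / [5]
  Insert 7 (step 6): P = [1, 6, 7] / [2] / [4] / [5];  Q = [1, 3, 6] / [2] / [4] / [5]
  Insert 8 (step 7): P = [1, 6, 7, 8] / [2] / [4] / [5];  Q = [1, 3, 6, 7] / [2] / [4] / [5]
  Insert 3 (step 8): P = [1, 3, 7, 8] / [2, 6] / [4] / [5];  Q = [1, 3, 6, 7] / [2, 8] / [4] / [5]
Final shape: (4, 2, 1, 1).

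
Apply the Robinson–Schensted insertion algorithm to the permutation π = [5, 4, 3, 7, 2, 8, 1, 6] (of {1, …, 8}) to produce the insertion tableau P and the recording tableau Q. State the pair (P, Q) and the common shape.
P = [1, 6, 8] / [2, 7] / [3] / [4] / [5];  Q = [1, 4, 6] / [2, 8] / [3] / [5] / [7];  common shape = (3, 2, 1, 1, 1)

Row-insert the values π_1, π_2, … into P one at a time, bumping the leftmost entry strictly greater than the inserted value down to the next row. The recording tableau Q records, in position (i, j), the step at which that cell was added to P.
  Insert 5 (step 1): P = [5];  Q = [1]
  Insert 4 (step 2): P = [4] / [5];  Q = [1] / [2]
  Insert 3 (step 3): P = [3] / [4] / [5];  Q = [1] / [2] / [3]
  Insert 7 (step 4): P = [3, 7] / [4] / [5];  Q = [1, 4] / [2] / [3]
  Insert 2 (step 5): P = [2, 7] / [3] / [4] / [5];  Q = [1, 4] / [2] / [3] / [5]
  Insert 8 (step 6): P = [2, 7, 8] / [3] / [4] / [5];  Q = [1, 4, 6] / [2] / [3] / [5]
  Insert 1 (step 7): P = [1, 7, 8] / [2] / [3] / [4] / [5];  Q = [1, 4, 6] / [2] / [3] / [5] / [7]
  Insert 6 (step 8): P = [1, 6, 8] / [2, 7] / [3] / [4] / [5];  Q = [1, 4, 6] / [2, 8] / [3] / [5] / [7]
Final shape: (3, 2, 1, 1, 1).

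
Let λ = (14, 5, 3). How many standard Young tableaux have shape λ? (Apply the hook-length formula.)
# SYT of shape (14, 5, 3) = 4849845

Hook-length formula: f^λ = n! / Π hook(c), product over all cells c of the Young diagram. For λ = (14, 5, 3), n = 22 boxes. Hook lengths by row (left-to-right, top-to-bottom): [16, 15, 14, 12, 11, 9, 8, 7, 6, 5, 4, 3, 2, 1]; [6, 5, 4, 2, 1]; [3, 2, 1]. Product of hooks = 231760134144000. So f^λ = 22! / 231760134144000 = 1124000727777607680000 / 231760134144000 = 4849845.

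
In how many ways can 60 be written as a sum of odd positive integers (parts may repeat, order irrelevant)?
p_odd(60) = 10880

Enumerate partitions using only odd parts via the recurrence o(n, m) = o(n, m−2) + o(n−m, m) over odd m, starting from the largest odd part ≤ n. This gives p_odd(60) = 10880. (Euler's theorem: equals the count of distinct-part partitions.)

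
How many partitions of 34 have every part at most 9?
p(34, parts ≤ 9) = 5708

Use the recurrence p(n, m) = p(n, m−1) + p(n−m, m): either the largest part is < m (count p(n, m−1)) or the largest part is exactly m (remove one copy of m, count p(n−m, m)). With p(0, ·) = 1 this gives p(34, parts ≤ 9) = 5708. (By conjugating Young diagrams, this also counts partitions of 34 into at most 9 parts.)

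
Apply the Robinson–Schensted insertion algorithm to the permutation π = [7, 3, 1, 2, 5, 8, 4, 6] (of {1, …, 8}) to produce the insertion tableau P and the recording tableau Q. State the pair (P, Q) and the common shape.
P = [1, 2, 4, 6] / [3, 5, 8] / [7];  Q = [1, 4, 5, 6] / [2, 7, 8] / [3];  common shape = (4, 3, 1)

Row-insert the values π_1, π_2, … into P one at a time, bumping the leftmost entry strictly greater than the inserted value down to the next row. The recording tableau Q records, in position (i, j), the step at which that cell was added to P.
  Insert 7 (step 1): P = [7];  Q = [1]
  Insert 3 (step 2): P = [3] / [7];  Q = [1] / [2]
  Insert 1 (step 3): P = [1] / [3] / [7];  Q = [1] / [2] / [3]
  Insert 2 (step 4): P = [1, 2] / [3] / [7];  Q = [1, 4] / [2] / [3]
  Insert 5 (step 5): P = [1, 2, 5] / [3] / [7];  Q = [1, 4, 5] / [2] / [3]
  Insert 8 (step 6): P = [1, 2, 5, 8] / [3] / [7];  Q = [1, 4, 5, 6] / [2] / [3]
  Insert 4 (step 7): P = [1, 2, 4, 8] / [3, 5] / [7];  Q = [1, 4, 5, 6] / [2, 7] / [3]
  Insert 6 (step 8): P = [1, 2, 4, 6] / [3, 5, 8] / [7];  Q = [1, 4, 5, 6] / [2, 7, 8] / [3]
Final shape: (4, 3, 1).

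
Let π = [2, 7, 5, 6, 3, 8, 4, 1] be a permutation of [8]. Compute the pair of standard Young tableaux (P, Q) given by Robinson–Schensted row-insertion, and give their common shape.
P = [1, 3, 4, 8] / [2, 6] / [5] / [7];  Q = [1, 2, 4, 6] / [3, 7] / [5] / [8];  common shape = (4, 2, 1, 1)

Row-insert the values π_1, π_2, … into P one at a time, bumping the leftmost entry strictly greater than the inserted value down to the next row. The recording tableau Q records, in position (i, j), the step at which that cell was added to P.
  Insert 2 (step 1): P = [2];  Q = [1]
  Insert 7 (step 2): P = [2, 7];  Q = [1, 2]
  Insert 5 (step 3): P = [2, 5] / [7];  Q = [1, 2] / [3]
  Insert 6 (step 4): P = [2, 5, 6] / [7];  Q = [1, 2, 4] / [3]
  Insert 3 (step 5): P = [2, 3, 6] / [5] / [7];  Q = [1, 2, 4] / [3] / [5]
  Insert 8 (step 6): P = [2, 3, 6, 8] / [5] / [7];  Q = [1, 2, 4, 6] / [3] / [5]
  Insert 4 (step 7): P = [2, 3, 4, 8] / [5, 6] / [7];  Q = [1, 2, 4, 6] / [3, 7] / [5]
  Insert 1 (step 8): P = [1, 3, 4, 8] / [2, 6] / [5] / [7];  Q = [1, 2, 4, 6] / [3, 7] / [5] / [8]
Final shape: (4, 2, 1, 1).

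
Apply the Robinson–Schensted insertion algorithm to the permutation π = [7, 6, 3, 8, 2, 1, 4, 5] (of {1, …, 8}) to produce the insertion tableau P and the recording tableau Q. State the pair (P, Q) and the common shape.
P = [1, 4, 5] / [2, 8] / [3] / [6] / [7];  Q = [1, 4, 8] / [2, 7] / [3] / [5] / [6];  common shape = (3, 2, 1, 1, 1)

Row-insert the values π_1, π_2, … into P one at a time, bumping the leftmost entry strictly greater than the inserted value down to the next row. The recording tableau Q records, in position (i, j), the step at which that cell was added to P.
  Insert 7 (step 1): P = [7];  Q = [1]
  Insert 6 (step 2): P = [6] / [7];  Q = [1] / [2]
  Insert 3 (step 3): P = [3] / [6] / [7];  Q = [1] / [2] / [3]
  Insert 8 (step 4): P = [3, 8] / [6] / [7];  Q = [1, 4] / [2] / [3]
  Insert 2 (step 5): P = [2, 8] / [3] / [6] / [7];  Q = [1, 4] / [2] / [3] / [5]
  Insert 1 (step 6): P = [1, 8] / [2] / [3] / [6] / [7];  Q = [1, 4] / [2] / [3] / [5] / [6]
  Insert 4 (step 7): P = [1, 4] / [2, 8] / [3] / [6] / [7];  Q = [1, 4] / [2, 7] / [3] / [5] / [6]
  Insert 5 (step 8): P = [1, 4, 5] / [2, 8] / [3] / [6] / [7];  Q = [1, 4, 8] / [2, 7] / [3] / [5] / [6]
Final shape: (3, 2, 1, 1, 1).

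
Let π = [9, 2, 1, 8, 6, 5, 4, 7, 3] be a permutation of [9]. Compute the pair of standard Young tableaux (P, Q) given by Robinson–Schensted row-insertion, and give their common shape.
P = [1, 3, 7] / [2, 4] / [5] / [6] / [8] / [9];  Q = [1, 4, 8] / [2, 5] / [3] / [6] / [7] / [9];  common shape = (3, 2, 1, 1, 1, 1)

Row-insert the values π_1, π_2, … into P one at a time, bumping the leftmost entry strictly greater than the inserted value down to the next row. The recording tableau Q records, in position (i, j), the step at which that cell was added to P.
  Insert 9 (step 1): P = [9];  Q = [1]
  Insert 2 (step 2): P = [2] / [9];  Q = [1] / [2]
  Insert 1 (step 3): P = [1] / [2] / [9];  Q = [1] / [2] / [3]
  Insert 8 (step 4): P = [1, 8] / [2] / [9];  Q = [1, 4] / [2] / [3]
  Insert 6 (step 5): P = [1, 6] / [2, 8] / [9];  Q = [1, 4] / [2, 5] / [3]
  Insert 5 (step 6): P = [1, 5] / [2, 6] / [8] / [9];  Q = [1, 4] / [2, 5] / [3] / [6]
  Insert 4 (step 7): P = [1, 4] / [2, 5] / [6] / [8] / [9];  Q = [1, 4] / [2, 5] / [3] / [6] / [7]
  Insert 7 (step 8): P = [1, 4, 7] / [2, 5] / [6] / [8] / [9];  Q = [1, 4, 8] / [2, 5] / [3] / [6] / [7]
  Insert 3 (step 9): P = [1, 3, 7] / [2, 4] / [5] / [6] / [8] / [9];  Q = [1, 4, 8] / [2, 5] / [3] / [6] / [7] / [9]
Final shape: (3, 2, 1, 1, 1, 1).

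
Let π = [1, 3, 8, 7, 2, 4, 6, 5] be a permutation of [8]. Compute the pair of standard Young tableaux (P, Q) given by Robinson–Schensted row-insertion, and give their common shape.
P = [1, 2, 4, 5] / [3, 6] / [7] / [8];  Q = [1, 2, 3, 7] / [4, 6] / [5] / [8];  common shape = (4, 2, 1, 1)

Row-insert the values π_1, π_2, … into P one at a time, bumping the leftmost entry strictly greater than the inserted value down to the next row. The recording tableau Q records, in position (i, j), the step at which that cell was added to P.
  Insert 1 (step 1): P = [1];  Q = [1]
  Insert 3 (step 2): P = [1, 3];  Q = [1, 2]
  Insert 8 (step 3): P = [1, 3, 8];  Q = [1, 2, 3]
  Insert 7 (step 4): P = [1, 3, 7] / [8];  Q = [1, 2, 3] / [4]
  Insert 2 (step 5): P = [1, 2, 7] / [3] / [8];  Q = [1, 2, 3] / [4] / [5]
  Insert 4 (step 6): P = [1, 2, 4] / [3, 7] / [8];  Q = [1, 2, 3] / [4, 6] / [5]
  Insert 6 (step 7): P = [1, 2, 4, 6] / [3, 7] / [8];  Q = [1, 2, 3, 7] / [4, 6] / [5]
  Insert 5 (step 8): P = [1, 2, 4, 5] / [3, 6] / [7] / [8];  Q = [1, 2, 3, 7] / [4, 6] / [5] / [8]
Final shape: (4, 2, 1, 1).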